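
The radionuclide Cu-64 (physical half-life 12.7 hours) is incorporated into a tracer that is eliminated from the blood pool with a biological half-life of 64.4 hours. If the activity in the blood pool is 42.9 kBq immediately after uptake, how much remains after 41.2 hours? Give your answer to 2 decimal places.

2.91 kBq

1/t_eff = 1/t_phys + 1/t_biol = 1/12.7 + 1/64.4 = 0.094268 per hour.
t_eff = 12.7 × 64.4 / (12.7 + 64.4) ≈ 10.608 hours.
Remaining = 42.9 × (1/2)^(41.2/10.608) = 42.9 × (1/2)^3.8838 ≈ 2.9061 kBq.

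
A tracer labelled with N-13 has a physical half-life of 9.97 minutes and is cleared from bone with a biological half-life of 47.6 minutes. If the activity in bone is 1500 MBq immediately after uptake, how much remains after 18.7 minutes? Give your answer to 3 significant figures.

311 MBq

1/t_eff = 1/t_phys + 1/t_biol = 1/9.97 + 1/47.6 = 0.12131 per minute.
t_eff = 9.97 × 47.6 / (9.97 + 47.6) ≈ 8.2434 minutes.
Remaining = 1500 × (1/2)^(18.7/8.2434) = 1500 × (1/2)^2.2685 ≈ 311.32 MBq.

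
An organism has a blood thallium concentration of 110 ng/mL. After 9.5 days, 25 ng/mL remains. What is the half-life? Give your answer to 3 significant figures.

A/A₀ = 25/110 ≈ 0.22727.
n = log₂(4.4) ≈ 2.1375 half-lives elapsed in 9.5 days.
t½ = 9.5/2.1375 ≈ 4.4444 days.

4.44 days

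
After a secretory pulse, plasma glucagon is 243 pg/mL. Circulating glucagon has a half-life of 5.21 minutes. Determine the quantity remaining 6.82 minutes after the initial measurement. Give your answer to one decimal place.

98.1 pg/mL

Number of half-lives: n = 6.82/5.21 ≈ 1.309.
Remaining = 243 × (1/2)^1.309 = 243 × 0.40359 ≈ 98.073 pg/mL.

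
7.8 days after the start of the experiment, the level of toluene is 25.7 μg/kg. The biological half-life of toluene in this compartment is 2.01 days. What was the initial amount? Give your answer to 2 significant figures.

380 μg/kg

Number of half-lives elapsed: n = 7.8/2.01 ≈ 3.8806.
A₀ = A × 2^n = 25.7 × 2^3.8806 = 25.7 × 14.729 ≈ 378.54 μg/kg.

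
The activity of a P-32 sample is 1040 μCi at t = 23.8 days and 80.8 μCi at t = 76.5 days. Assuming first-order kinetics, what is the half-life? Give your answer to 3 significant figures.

14.3 days

Over Δt = 76.5 − 23.8 = 52.7 days, the level fell by a factor of 1040/80.8 ≈ 12.871.
n = log₂(12.871) ≈ 3.6861 half-lives, so t½ = 52.7/3.6861 ≈ 14.297 days.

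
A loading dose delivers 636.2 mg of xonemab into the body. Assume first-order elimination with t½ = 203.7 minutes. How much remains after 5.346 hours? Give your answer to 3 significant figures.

214 mg

Convert the elapsed time: 5.346 hours = 320.76 minutes.
Number of half-lives: n = 320.76/203.7 ≈ 1.5747.
Remaining = 636.2 × (1/2)^1.5747 = 636.2 × 0.33572 ≈ 213.59 mg.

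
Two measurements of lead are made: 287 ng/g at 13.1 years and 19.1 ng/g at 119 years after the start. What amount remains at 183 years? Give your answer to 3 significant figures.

3.71 ng/g

Over Δt = 119 − 13.1 = 105.9 years, the level fell by a factor of 287/19.1 ≈ 15.026.
n = log₂(15.026) ≈ 3.9094 half-lives, so t½ = 105.9/3.9094 ≈ 27.089 years.
From t = 119 to t = 183: 19.1 × (1/2)^((183−119)/27.089) ≈ 3.7137 ng/g.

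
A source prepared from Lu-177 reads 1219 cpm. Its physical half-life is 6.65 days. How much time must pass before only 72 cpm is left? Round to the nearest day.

Fraction remaining = 72/1219 ≈ 0.059065.
n = log₂(1219/72) = ln(16.931)/ln 2 ≈ 4.0816 half-lives.
t = n × t½ = 4.0816 × 6.65 ≈ 27.142 days.

27 days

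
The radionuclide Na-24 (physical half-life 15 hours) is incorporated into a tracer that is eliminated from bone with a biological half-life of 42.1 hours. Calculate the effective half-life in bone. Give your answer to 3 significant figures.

11.1 hours

1/t_eff = 1/t_phys + 1/t_biol = 1/15 + 1/42.1 = 0.09042 per hour.
t_eff = 15 × 42.1 / (15 + 42.1) ≈ 11.06 hours.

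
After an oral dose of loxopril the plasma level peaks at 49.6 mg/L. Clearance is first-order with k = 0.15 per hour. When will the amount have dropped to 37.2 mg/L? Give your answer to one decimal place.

1.9 hours

t½ = ln 2 / k = 0.69315 / 0.15 ≈ 4.621 hours.
Fraction remaining = 37.2/49.6 ≈ 0.75.
n = log₂(49.6/37.2) = ln(1.3333)/ln 2 ≈ 0.41504 half-lives.
t = n × t½ = 0.41504 × 4.621 ≈ 1.9179 hours.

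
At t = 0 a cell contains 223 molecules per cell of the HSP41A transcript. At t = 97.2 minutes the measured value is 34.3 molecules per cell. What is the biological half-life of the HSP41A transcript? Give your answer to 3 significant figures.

A/A₀ = 34.3/223 ≈ 0.15381.
n = log₂(6.5015) ≈ 2.7008 half-lives elapsed in 97.2 minutes.
t½ = 97.2/2.7008 ≈ 35.99 minutes.

36.0 minutes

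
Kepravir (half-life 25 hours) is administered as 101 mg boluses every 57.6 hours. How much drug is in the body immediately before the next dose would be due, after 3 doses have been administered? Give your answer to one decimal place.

The 3 doses were given 172.8, 115.2, 57.6 hours ago.
Total = 101·(1/2)^(172.8/25) + 101·(1/2)^(115.2/25) + 101·(1/2)^(57.6/25)
      = 0.83869 + 4.1417 + 20.453 ≈ 25.433 mg.

25.4 mg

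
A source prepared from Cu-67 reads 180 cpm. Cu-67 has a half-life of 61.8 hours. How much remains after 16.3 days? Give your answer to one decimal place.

2.2 cpm

Convert the elapsed time: 16.3 days = 391.2 hours.
Number of half-lives: n = 391.2/61.8 ≈ 6.3301.
Remaining = 180 × (1/2)^6.3301 = 180 × 0.012429 ≈ 2.2373 cpm.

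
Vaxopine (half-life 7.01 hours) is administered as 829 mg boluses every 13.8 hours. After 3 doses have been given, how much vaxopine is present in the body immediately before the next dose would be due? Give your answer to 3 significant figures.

280 mg

The 3 doses were given 41.4, 27.6, 13.8 hours ago.
Total = 829·(1/2)^(41.4/7.01) + 829·(1/2)^(27.6/7.01) + 829·(1/2)^(13.8/7.01)
      = 13.827 + 54.116 + 211.81 ≈ 279.75 mg.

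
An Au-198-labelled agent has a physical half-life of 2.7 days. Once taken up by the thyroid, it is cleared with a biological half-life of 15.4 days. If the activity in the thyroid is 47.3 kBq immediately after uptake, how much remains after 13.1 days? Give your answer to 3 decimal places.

0.908 kBq

1/t_eff = 1/t_phys + 1/t_biol = 1/2.7 + 1/15.4 = 0.43531 per day.
t_eff = 2.7 × 15.4 / (2.7 + 15.4) ≈ 2.2972 days.
Remaining = 47.3 × (1/2)^(13.1/2.2972) = 47.3 × (1/2)^5.7025 ≈ 0.90832 kBq.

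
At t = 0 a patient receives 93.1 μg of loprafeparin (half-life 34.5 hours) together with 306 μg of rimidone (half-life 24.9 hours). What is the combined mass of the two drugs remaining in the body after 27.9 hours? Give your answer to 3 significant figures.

194 μg

loprafeparin: 93.1 × (1/2)^(27.9/34.5) = 93.1 × (1/2)^0.8087 ≈ 53.151 μg.
rimidone: 306 × (1/2)^(27.9/24.9) = 306 × (1/2)^1.1205 ≈ 140.74 μg.
Total = 53.151 + 140.74 ≈ 193.89 μg.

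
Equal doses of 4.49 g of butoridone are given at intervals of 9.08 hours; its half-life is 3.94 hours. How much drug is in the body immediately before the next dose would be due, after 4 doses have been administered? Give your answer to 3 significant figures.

The 4 doses were given 36.32, 27.24, 18.16, 9.08 hours ago.
Total = 4.49·(1/2)^(36.32/3.94) + 4.49·(1/2)^(27.24/3.94) + 4.49·(1/2)^(18.16/3.94) + 4.49·(1/2)^(9.08/3.94)
      = 0.0075382 + 0.03724 + 0.18397 + 0.90887 ≈ 1.1376 g.

1.14 g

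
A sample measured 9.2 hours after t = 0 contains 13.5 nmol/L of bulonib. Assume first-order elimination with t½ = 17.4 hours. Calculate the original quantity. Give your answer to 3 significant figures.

19.5 nmol/L

Number of half-lives elapsed: n = 9.2/17.4 ≈ 0.52874.
A₀ = A × 2^n = 13.5 × 2^0.52874 = 13.5 × 1.4427 ≈ 19.476 nmol/L.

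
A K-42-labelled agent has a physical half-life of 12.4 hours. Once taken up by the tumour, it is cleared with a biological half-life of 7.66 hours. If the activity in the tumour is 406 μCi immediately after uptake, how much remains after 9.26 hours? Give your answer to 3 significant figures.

1/t_eff = 1/t_phys + 1/t_biol = 1/12.4 + 1/7.66 = 0.21119 per hour.
t_eff = 12.4 × 7.66 / (12.4 + 7.66) ≈ 4.735 hours.
Remaining = 406 × (1/2)^(9.26/4.735) = 406 × (1/2)^1.9557 ≈ 104.67 μCi.

105 μCi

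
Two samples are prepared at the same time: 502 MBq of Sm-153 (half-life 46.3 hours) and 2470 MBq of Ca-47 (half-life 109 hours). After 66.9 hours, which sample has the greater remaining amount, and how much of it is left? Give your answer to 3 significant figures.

Sm-153: 502 × (1/2)^1.4449 ≈ 184.39 MBq.
Ca-47: 2470 × (1/2)^0.61376 ≈ 1614.1 MBq.
Ca-47 has more remaining, at ≈ 1614.1 MBq.

Ca-47, 1610 MBq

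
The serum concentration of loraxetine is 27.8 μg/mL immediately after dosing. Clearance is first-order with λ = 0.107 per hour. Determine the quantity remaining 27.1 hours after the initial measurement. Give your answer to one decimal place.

t½ = ln 2 / λ = 0.69315 / 0.107 ≈ 6.478 hours.
Number of half-lives: n = 27.1/6.478 ≈ 4.1834.
Remaining = 27.8 × (1/2)^4.1834 = 27.8 × 0.05504 ≈ 1.5301 μg/mL.

1.5 μg/mL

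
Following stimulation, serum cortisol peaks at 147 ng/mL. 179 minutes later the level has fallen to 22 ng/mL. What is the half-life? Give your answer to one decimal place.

A/A₀ = 22/147 ≈ 0.14966.
n = log₂(6.6818) ≈ 2.7402 half-lives elapsed in 179 minutes.
t½ = 179/2.7402 ≈ 65.323 minutes.

65.3 minutes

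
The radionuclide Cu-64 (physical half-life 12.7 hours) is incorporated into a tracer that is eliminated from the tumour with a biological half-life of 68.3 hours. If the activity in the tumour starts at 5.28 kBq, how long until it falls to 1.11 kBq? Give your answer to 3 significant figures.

1/t_eff = 1/t_phys + 1/t_biol = 1/12.7 + 1/68.3 = 0.093381 per hour.
t_eff = 12.7 × 68.3 / (12.7 + 68.3) ≈ 10.709 hours.
n = log₂(5.28/1.11) ≈ 2.25; t = 2.25 × 10.709 ≈ 24.094 hours.

24.1 hours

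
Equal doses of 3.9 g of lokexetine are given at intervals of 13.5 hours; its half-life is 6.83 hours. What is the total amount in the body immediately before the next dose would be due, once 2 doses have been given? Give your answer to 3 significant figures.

1.24 g

The 2 doses were given 27, 13.5 hours ago.
Total = 3.9·(1/2)^(27/6.83) + 3.9·(1/2)^(13.5/6.83)
      = 0.2518 + 0.99096 ≈ 1.2428 g.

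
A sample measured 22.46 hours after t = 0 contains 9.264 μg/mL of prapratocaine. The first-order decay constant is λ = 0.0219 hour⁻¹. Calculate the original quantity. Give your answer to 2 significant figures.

t½ = ln 2 / λ = 0.69315 / 0.0219 ≈ 31.651 hours.
Number of half-lives elapsed: n = 22.46/31.651 ≈ 0.70962.
A₀ = A × 2^n = 9.264 × 2^0.70962 = 9.264 × 1.6354 ≈ 15.15 μg/mL.

15 μg/mL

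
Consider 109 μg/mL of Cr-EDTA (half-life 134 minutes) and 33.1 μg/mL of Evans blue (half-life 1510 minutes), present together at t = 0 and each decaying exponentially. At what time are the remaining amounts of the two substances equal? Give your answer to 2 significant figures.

Set 109·(1/2)^(t/134) = 33.1·(1/2)^(t/1510).
Taking log₂: log₂(109/33.1) = t·(1/134 − 1/1510).
log₂(3.2931) = 1.7194; 1/134 − 1/1510 = 0.0068004.
t = 1.7194 / 0.0068004 ≈ 252.84 minutes.

250 minutes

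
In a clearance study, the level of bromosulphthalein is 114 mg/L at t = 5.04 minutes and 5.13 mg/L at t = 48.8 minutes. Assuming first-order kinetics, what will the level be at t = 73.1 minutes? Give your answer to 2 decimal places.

0.92 mg/L

Over Δt = 48.8 − 5.04 = 43.76 minutes, the level fell by a factor of 114/5.13 ≈ 22.222.
n = log₂(22.222) ≈ 4.4739 half-lives, so t½ = 43.76/4.4739 ≈ 9.7811 minutes.
From t = 48.8 to t = 73.1: 5.13 × (1/2)^((73.1−48.8)/9.7811) ≈ 0.91674 mg/L.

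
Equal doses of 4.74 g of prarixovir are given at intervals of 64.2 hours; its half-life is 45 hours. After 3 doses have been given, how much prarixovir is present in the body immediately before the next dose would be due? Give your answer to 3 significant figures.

The 3 doses were given 192.6, 128.4, 64.2 hours ago.
Total = 4.74·(1/2)^(192.6/45) + 4.74·(1/2)^(128.4/45) + 4.74·(1/2)^(64.2/45)
      = 0.24399 + 0.6559 + 1.7632 ≈ 2.6631 g.

2.66 g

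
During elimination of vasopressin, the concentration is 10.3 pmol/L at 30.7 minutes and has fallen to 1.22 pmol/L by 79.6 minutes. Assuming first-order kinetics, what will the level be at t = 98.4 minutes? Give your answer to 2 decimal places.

0.54 pmol/L

Over Δt = 79.6 − 30.7 = 48.9 minutes, the level fell by a factor of 10.3/1.22 ≈ 8.4426.
n = log₂(8.4426) ≈ 3.0777 half-lives, so t½ = 48.9/3.0777 ≈ 15.889 minutes.
From t = 79.6 to t = 98.4: 1.22 × (1/2)^((98.4−79.6)/15.889) ≈ 0.53724 pmol/L.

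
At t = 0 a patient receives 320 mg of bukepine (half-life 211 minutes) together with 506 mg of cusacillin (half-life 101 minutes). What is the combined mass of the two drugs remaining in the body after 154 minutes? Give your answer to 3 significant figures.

bukepine: 320 × (1/2)^(154/211) = 320 × (1/2)^0.72986 ≈ 192.95 mg.
cusacillin: 506 × (1/2)^(154/101) = 506 × (1/2)^1.5248 ≈ 175.85 mg.
Total = 192.95 + 175.85 ≈ 368.8 mg.

369 mg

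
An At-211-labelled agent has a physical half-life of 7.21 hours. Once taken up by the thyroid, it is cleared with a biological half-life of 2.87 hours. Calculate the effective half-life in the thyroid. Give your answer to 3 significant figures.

2.05 hours

1/t_eff = 1/t_phys + 1/t_biol = 1/7.21 + 1/2.87 = 0.48713 per hour.
t_eff = 7.21 × 2.87 / (7.21 + 2.87) ≈ 2.0528 hours.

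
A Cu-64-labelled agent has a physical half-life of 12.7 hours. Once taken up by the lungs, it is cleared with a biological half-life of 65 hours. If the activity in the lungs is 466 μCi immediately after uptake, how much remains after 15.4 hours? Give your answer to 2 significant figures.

1/t_eff = 1/t_phys + 1/t_biol = 1/12.7 + 1/65 = 0.094125 per hour.
t_eff = 12.7 × 65 / (12.7 + 65) ≈ 10.624 hours.
Remaining = 466 × (1/2)^(15.4/10.624) = 466 × (1/2)^1.4495 ≈ 170.62 μCi.

170 μCi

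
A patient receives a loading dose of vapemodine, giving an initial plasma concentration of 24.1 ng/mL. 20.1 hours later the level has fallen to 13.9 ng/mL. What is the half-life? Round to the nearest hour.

25 hours

A/A₀ = 13.9/24.1 ≈ 0.57676.
n = log₂(1.7338) ≈ 0.79395 half-lives elapsed in 20.1 hours.
t½ = 20.1/0.79395 ≈ 25.317 hours.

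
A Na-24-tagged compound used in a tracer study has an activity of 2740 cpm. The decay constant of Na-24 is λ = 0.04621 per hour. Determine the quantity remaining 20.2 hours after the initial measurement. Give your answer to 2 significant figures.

t½ = ln 2 / λ = 0.69315 / 0.04621 ≈ 15 hours.
Number of half-lives: n = 20.2/15 ≈ 1.3467.
Remaining = 2740 × (1/2)^1.3467 = 2740 × 0.3932 ≈ 1077.4 cpm.

1100 cpm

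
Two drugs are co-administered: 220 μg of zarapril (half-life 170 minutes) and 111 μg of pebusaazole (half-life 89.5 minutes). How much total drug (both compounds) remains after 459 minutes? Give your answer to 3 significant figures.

zarapril: 220 × (1/2)^(459/170) = 220 × (1/2)^2.7 ≈ 33.856 μg.
pebusaazole: 111 × (1/2)^(459/89.5) = 111 × (1/2)^5.1285 ≈ 3.1732 μg.
Total = 33.856 + 3.1732 ≈ 37.03 μg.

37.0 μg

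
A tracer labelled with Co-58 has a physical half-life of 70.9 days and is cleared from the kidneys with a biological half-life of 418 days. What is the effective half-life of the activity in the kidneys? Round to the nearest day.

61 days

1/t_eff = 1/t_phys + 1/t_biol = 1/70.9 + 1/418 = 0.016497 per day.
t_eff = 70.9 × 418 / (70.9 + 418) ≈ 60.618 days.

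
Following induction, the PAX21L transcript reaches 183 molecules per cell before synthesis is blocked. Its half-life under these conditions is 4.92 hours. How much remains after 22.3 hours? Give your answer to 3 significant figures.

7.91 molecules per cell

Number of half-lives: n = 22.3/4.92 ≈ 4.5325.
Remaining = 183 × (1/2)^4.5325 = 183 × 0.043209 ≈ 7.9073 molecules per cell.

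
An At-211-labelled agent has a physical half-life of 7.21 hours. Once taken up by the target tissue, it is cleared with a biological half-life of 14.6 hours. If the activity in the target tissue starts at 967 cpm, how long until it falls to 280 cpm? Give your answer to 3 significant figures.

8.63 hours

1/t_eff = 1/t_phys + 1/t_biol = 1/7.21 + 1/14.6 = 0.20719 per hour.
t_eff = 7.21 × 14.6 / (7.21 + 14.6) ≈ 4.8265 hours.
n = log₂(967/280) ≈ 1.7881; t = 1.7881 × 4.8265 ≈ 8.6302 hours.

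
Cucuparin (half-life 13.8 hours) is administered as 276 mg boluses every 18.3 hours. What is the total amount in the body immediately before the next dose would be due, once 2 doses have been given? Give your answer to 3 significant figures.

154 mg

The 2 doses were given 36.6, 18.3 hours ago.
Total = 276·(1/2)^(36.6/13.8) + 276·(1/2)^(18.3/13.8)
      = 43.906 + 110.08 ≈ 153.99 mg.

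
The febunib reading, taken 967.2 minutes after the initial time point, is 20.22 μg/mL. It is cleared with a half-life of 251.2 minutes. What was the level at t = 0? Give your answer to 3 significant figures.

292 μg/mL

Number of half-lives elapsed: n = 967.2/251.2 ≈ 3.8503.
A₀ = A × 2^n = 20.22 × 2^3.8503 = 20.22 × 14.423 ≈ 291.64 μg/mL.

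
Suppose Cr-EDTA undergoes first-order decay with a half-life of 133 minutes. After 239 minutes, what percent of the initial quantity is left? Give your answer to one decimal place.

n = 239/133 ≈ 1.797 half-lives.
Fraction remaining = (1/2)^1.797 ≈ 0.28777, i.e. 28.777%.

28.8%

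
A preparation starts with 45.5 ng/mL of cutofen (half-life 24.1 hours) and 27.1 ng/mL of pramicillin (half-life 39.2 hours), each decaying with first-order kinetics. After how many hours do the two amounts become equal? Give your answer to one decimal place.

46.8 hours

Set 45.5·(1/2)^(t/24.1) = 27.1·(1/2)^(t/39.2).
Taking log₂: log₂(45.5/27.1) = t·(1/24.1 − 1/39.2).
log₂(1.679) = 0.74757; 1/24.1 − 1/39.2 = 0.015984.
t = 0.74757 / 0.015984 ≈ 46.771 hours.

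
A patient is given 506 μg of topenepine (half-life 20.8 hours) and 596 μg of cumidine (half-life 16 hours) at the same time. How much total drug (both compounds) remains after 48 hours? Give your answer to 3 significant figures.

177 μg

topenepine: 506 × (1/2)^(48/20.8) = 506 × (1/2)^2.3077 ≈ 102.2 μg.
cumidine: 596 × (1/2)^(48/16) = 596 × (1/2)^3 ≈ 74.5 μg.
Total = 102.2 + 74.5 ≈ 176.7 μg.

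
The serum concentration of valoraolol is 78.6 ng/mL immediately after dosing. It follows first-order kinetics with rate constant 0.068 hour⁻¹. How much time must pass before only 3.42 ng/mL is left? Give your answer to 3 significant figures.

46.1 hours

t½ = ln 2 / k = 0.69315 / 0.068 ≈ 10.193 hours.
Fraction remaining = 3.42/78.6 ≈ 0.043511.
n = log₂(78.6/3.42) = ln(22.982)/ln 2 ≈ 4.5225 half-lives.
t = n × t½ = 4.5225 × 10.193 ≈ 46.099 hours.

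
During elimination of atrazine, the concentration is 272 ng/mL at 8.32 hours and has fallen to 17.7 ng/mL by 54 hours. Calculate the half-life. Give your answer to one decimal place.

11.6 hours

Over Δt = 54 − 8.32 = 45.68 hours, the level fell by a factor of 272/17.7 ≈ 15.367.
n = log₂(15.367) ≈ 3.9418 half-lives, so t½ = 45.68/3.9418 ≈ 11.589 hours.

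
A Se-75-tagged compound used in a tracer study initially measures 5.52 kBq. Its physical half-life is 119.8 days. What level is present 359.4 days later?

Elapsed time is 3 half-lives (359.4/119.8).
Each half-life halves the amount: 5.52 × (1/2)^3 = 5.52/8 = 0.69 kBq.

0.69 kBq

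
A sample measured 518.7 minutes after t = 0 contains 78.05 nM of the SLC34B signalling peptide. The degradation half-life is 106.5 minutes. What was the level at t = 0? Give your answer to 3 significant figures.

2280 nM

Number of half-lives elapsed: n = 518.7/106.5 ≈ 4.8704.
A₀ = A × 2^n = 78.05 × 2^4.8704 = 78.05 × 29.251 ≈ 2283.1 nM.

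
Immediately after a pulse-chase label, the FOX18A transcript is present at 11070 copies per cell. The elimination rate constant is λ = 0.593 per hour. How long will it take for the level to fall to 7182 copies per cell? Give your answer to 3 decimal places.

0.730 hours

t½ = ln 2 / λ = 0.69315 / 0.593 ≈ 1.1689 hours.
Fraction remaining = 7182/11070 ≈ 0.64878.
n = log₂(11070/7182) = ln(1.5414)/ln 2 ≈ 0.6242 half-lives.
t = n × t½ = 0.6242 × 1.1689 ≈ 0.72961 hours.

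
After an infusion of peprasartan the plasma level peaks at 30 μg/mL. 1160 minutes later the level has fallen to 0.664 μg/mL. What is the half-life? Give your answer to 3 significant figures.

A/A₀ = 0.664/30 ≈ 0.022133.
n = log₂(45.181) ≈ 5.4976 half-lives elapsed in 1160 minutes.
t½ = 1160/5.4976 ≈ 211 minutes.

211 minutes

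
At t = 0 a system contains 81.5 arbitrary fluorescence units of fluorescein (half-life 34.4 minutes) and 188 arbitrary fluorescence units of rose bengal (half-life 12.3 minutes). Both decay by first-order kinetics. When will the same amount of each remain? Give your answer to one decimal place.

23.1 minutes

Set 81.5·(1/2)^(t/34.4) = 188·(1/2)^(t/12.3).
Taking log₂: log₂(81.5/188) = t·(1/34.4 − 1/12.3).
log₂(0.43351) = -1.2059; 1/34.4 − 1/12.3 = -0.052231.
t = -1.2059 / -0.052231 ≈ 23.087 minutes.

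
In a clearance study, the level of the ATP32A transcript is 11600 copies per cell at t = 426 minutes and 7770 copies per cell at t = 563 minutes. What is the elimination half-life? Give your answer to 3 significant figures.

237 minutes

Over Δt = 563 − 426 = 137 minutes, the level fell by a factor of 11600/7770 ≈ 1.4929.
n = log₂(1.4929) ≈ 0.57814 half-lives, so t½ = 137/0.57814 ≈ 236.97 minutes.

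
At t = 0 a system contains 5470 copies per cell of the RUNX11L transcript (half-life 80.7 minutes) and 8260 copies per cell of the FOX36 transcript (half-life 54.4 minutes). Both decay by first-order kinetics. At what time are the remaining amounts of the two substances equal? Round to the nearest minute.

99 minutes

Set 5470·(1/2)^(t/80.7) = 8260·(1/2)^(t/54.4).
Taking log₂: log₂(5470/8260) = t·(1/80.7 − 1/54.4).
log₂(0.66223) = -0.5946; 1/80.7 − 1/54.4 = -0.0059908.
t = -0.5946 / -0.0059908 ≈ 99.253 minutes.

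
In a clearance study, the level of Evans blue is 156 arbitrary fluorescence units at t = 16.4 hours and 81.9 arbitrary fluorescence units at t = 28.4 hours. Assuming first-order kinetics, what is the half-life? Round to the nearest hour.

Over Δt = 28.4 − 16.4 = 12 hours, the level fell by a factor of 156/81.9 ≈ 1.9048.
n = log₂(1.9048) ≈ 0.92961 half-lives, so t½ = 12/0.92961 ≈ 12.909 hours.

13 hours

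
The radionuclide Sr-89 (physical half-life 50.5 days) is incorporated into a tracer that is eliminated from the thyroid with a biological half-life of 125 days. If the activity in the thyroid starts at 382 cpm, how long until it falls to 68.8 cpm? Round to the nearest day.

1/t_eff = 1/t_phys + 1/t_biol = 1/50.5 + 1/125 = 0.027802 per day.
t_eff = 50.5 × 125 / (50.5 + 125) ≈ 35.969 days.
n = log₂(382/68.8) ≈ 2.4731; t = 2.4731 × 35.969 ≈ 88.954 days.

89 days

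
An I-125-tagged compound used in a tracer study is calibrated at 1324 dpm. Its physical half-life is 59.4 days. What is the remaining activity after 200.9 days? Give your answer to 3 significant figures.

127 dpm

Number of half-lives: n = 200.9/59.4 ≈ 3.3822.
Remaining = 1324 × (1/2)^3.3822 = 1324 × 0.095911 ≈ 126.99 dpm.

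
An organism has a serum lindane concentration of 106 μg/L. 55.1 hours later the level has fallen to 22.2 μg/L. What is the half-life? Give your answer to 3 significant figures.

24.4 hours

A/A₀ = 22.2/106 ≈ 0.20943.
n = log₂(4.7748) ≈ 2.2554 half-lives elapsed in 55.1 hours.
t½ = 55.1/2.2554 ≈ 24.43 hours.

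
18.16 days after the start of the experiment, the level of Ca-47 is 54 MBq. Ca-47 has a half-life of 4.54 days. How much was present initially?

Number of half-lives elapsed: n = 18.16/4.54 ≈ 4.
A₀ = A × 2^n = 54 × 2^4 = 54 × 16 ≈ 864 MBq.

864 MBq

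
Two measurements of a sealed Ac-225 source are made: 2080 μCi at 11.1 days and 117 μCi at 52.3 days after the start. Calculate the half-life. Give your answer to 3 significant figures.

Over Δt = 52.3 − 11.1 = 41.2 days, the level fell by a factor of 2080/117 ≈ 17.778.
n = log₂(17.778) ≈ 4.152 half-lives, so t½ = 41.2/4.152 ≈ 9.9229 days.

9.92 days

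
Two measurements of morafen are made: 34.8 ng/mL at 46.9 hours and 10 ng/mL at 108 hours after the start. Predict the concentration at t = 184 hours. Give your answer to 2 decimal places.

Over Δt = 108 − 46.9 = 61.1 hours, the level fell by a factor of 34.8/10 ≈ 3.48.
n = log₂(3.48) ≈ 1.7991 half-lives, so t½ = 61.1/1.7991 ≈ 33.962 hours.
From t = 108 to t = 184: 10 × (1/2)^((184−108)/33.962) ≈ 2.1201 ng/mL.

2.12 ng/mL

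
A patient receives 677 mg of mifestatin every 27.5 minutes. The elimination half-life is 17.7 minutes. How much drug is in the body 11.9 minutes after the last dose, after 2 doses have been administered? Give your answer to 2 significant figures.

The 2 doses were given 39.4, 11.9 minutes ago.
Total = 677·(1/2)^(39.4/17.7) + 677·(1/2)^(11.9/17.7)
      = 144.71 + 424.82 ≈ 569.53 mg.

570 mg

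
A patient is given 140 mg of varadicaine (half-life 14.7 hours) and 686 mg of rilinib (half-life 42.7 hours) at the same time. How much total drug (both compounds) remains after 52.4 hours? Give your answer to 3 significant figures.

varadicaine: 140 × (1/2)^(52.4/14.7) = 140 × (1/2)^3.5646 ≈ 11.832 mg.
rilinib: 686 × (1/2)^(52.4/42.7) = 686 × (1/2)^1.2272 ≈ 293.03 mg.
Total = 11.832 + 293.03 ≈ 304.86 mg.

305 mg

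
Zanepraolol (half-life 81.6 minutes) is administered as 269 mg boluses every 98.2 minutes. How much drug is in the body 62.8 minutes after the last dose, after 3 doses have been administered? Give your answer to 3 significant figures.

The 3 doses were given 259.2, 161, 62.8 minutes ago.
Total = 269·(1/2)^(259.2/81.6) + 269·(1/2)^(161/81.6) + 269·(1/2)^(62.8/81.6)
      = 29.754 + 68.519 + 157.79 ≈ 256.06 mg.

256 mg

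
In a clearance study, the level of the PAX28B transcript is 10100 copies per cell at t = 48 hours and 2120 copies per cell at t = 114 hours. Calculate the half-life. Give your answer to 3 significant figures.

Over Δt = 114 − 48 = 66 hours, the level fell by a factor of 10100/2120 ≈ 4.7642.
n = log₂(4.7642) ≈ 2.2522 half-lives, so t½ = 66/2.2522 ≈ 29.304 hours.

29.3 hours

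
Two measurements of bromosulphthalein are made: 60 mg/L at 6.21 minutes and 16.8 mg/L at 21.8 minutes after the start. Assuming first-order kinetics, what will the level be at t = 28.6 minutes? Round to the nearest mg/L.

Over Δt = 21.8 − 6.21 = 15.59 minutes, the level fell by a factor of 60/16.8 ≈ 3.5714.
n = log₂(3.5714) ≈ 1.8365 half-lives, so t½ = 15.59/1.8365 ≈ 8.489 minutes.
From t = 21.8 to t = 28.6: 16.8 × (1/2)^((28.6−21.8)/8.489) ≈ 9.6421 mg/L.

10 mg/L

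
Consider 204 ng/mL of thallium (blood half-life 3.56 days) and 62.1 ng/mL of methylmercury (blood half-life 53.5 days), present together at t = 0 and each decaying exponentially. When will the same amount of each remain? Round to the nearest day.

7 days

Set 204·(1/2)^(t/3.56) = 62.1·(1/2)^(t/53.5).
Taking log₂: log₂(204/62.1) = t·(1/3.56 − 1/53.5).
log₂(3.285) = 1.7159; 1/3.56 − 1/53.5 = 0.26221.
t = 1.7159 / 0.26221 ≈ 6.5441 days.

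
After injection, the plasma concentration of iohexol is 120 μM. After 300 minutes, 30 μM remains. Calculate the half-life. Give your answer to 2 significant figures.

150 minutes

A/A₀ = 30/120 ≈ 0.25.
n = log₂(4) ≈ 2 half-lives elapsed in 300 minutes.
t½ = 300/2 ≈ 150 minutes.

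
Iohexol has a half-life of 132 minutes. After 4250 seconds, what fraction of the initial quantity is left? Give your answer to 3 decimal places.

4250 seconds = 70.8333 minutes.
n = 70.8333/132 ≈ 0.53662 half-lives.
Fraction remaining = (1/2)^0.53662 ≈ 0.68939.

0.689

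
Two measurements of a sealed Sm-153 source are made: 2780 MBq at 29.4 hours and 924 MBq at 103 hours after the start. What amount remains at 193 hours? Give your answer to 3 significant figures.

240 MBq

Over Δt = 103 − 29.4 = 73.6 hours, the level fell by a factor of 2780/924 ≈ 3.0087.
n = log₂(3.0087) ≈ 1.5891 half-lives, so t½ = 73.6/1.5891 ≈ 46.315 hours.
From t = 103 to t = 193: 924 × (1/2)^((193−103)/46.315) ≈ 240.27 MBq.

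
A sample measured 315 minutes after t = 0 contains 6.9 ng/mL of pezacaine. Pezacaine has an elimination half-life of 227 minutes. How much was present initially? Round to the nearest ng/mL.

Number of half-lives elapsed: n = 315/227 ≈ 1.3877.
A₀ = A × 2^n = 6.9 × 2^1.3877 = 6.9 × 2.6165 ≈ 18.054 ng/mL.

18 ng/mL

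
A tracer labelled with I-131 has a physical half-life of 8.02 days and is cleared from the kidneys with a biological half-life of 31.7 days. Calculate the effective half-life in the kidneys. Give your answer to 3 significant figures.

1/t_eff = 1/t_phys + 1/t_biol = 1/8.02 + 1/31.7 = 0.15623 per day.
t_eff = 8.02 × 31.7 / (8.02 + 31.7) ≈ 6.4007 days.

6.40 days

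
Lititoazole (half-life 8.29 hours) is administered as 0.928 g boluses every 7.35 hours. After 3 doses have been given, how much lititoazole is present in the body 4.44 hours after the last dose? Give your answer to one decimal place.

1.2 g

The 3 doses were given 19.14, 11.79, 4.44 hours ago.
Total = 0.928·(1/2)^(19.14/8.29) + 0.928·(1/2)^(11.79/8.29) + 0.928·(1/2)^(4.44/8.29)
      = 0.1873 + 0.34628 + 0.64021 ≈ 1.1738 g.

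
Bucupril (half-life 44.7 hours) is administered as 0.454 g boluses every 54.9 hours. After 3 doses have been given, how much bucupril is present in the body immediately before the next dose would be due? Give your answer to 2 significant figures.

The 3 doses were given 164.7, 109.8, 54.9 hours ago.
Total = 0.454·(1/2)^(164.7/44.7) + 0.454·(1/2)^(109.8/44.7) + 0.454·(1/2)^(54.9/44.7)
      = 0.03531 + 0.08272 + 0.19379 ≈ 0.31182 g.

0.31 g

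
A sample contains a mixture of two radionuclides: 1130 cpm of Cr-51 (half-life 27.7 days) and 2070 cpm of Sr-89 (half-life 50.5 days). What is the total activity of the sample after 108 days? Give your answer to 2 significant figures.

550 cpm

Cr-51: 1130 × (1/2)^(108/27.7) = 1130 × (1/2)^3.8989 ≈ 75.751 cpm.
Sr-89: 2070 × (1/2)^(108/50.5) = 2070 × (1/2)^2.1386 ≈ 470.09 cpm.
Total = 75.751 + 470.09 ≈ 545.84 cpm.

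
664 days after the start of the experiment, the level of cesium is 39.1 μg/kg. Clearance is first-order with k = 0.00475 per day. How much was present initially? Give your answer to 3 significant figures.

t½ = ln 2 / k = 0.69315 / 0.00475 ≈ 145.93 days.
Number of half-lives elapsed: n = 664/145.93 ≈ 4.5503.
A₀ = A × 2^n = 39.1 × 2^4.5503 = 39.1 × 23.43 ≈ 916.1 μg/kg.

916 μg/kg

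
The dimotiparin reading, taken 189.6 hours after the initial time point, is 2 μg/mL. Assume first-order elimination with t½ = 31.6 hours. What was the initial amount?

128 μg/mL

Number of half-lives elapsed: n = 189.6/31.6 ≈ 6.
A₀ = A × 2^n = 2 × 2^6 = 2 × 64 ≈ 128 μg/mL.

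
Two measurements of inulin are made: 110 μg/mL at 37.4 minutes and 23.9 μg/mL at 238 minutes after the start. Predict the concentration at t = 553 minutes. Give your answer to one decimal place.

Over Δt = 238 − 37.4 = 200.6 minutes, the level fell by a factor of 110/23.9 ≈ 4.6025.
n = log₂(4.6025) ≈ 2.2024 half-lives, so t½ = 200.6/2.2024 ≈ 91.082 minutes.
From t = 238 to t = 553: 23.9 × (1/2)^((553−238)/91.082) ≈ 2.1742 μg/mL.

2.2 μg/mL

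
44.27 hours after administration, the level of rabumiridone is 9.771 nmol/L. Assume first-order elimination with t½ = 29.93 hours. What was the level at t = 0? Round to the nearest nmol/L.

Number of half-lives elapsed: n = 44.27/29.93 ≈ 1.4791.
A₀ = A × 2^n = 9.771 × 2^1.4791 = 9.771 × 2.7878 ≈ 27.239 nmol/L.

27 nmol/L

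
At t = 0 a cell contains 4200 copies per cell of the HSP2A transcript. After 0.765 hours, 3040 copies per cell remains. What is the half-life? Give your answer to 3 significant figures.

1.64 hours

A/A₀ = 3040/4200 ≈ 0.72381.
n = log₂(1.3816) ≈ 0.46632 half-lives elapsed in 0.765 hours.
t½ = 0.765/0.46632 ≈ 1.6405 hours.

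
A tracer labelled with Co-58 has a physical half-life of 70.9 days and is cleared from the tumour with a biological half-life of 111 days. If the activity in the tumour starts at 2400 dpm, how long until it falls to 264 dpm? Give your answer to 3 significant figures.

1/t_eff = 1/t_phys + 1/t_biol = 1/70.9 + 1/111 = 0.023113 per day.
t_eff = 70.9 × 111 / (70.9 + 111) ≈ 43.265 days.
n = log₂(2400/264) ≈ 3.1844; t = 3.1844 × 43.265 ≈ 137.77 days.

138 days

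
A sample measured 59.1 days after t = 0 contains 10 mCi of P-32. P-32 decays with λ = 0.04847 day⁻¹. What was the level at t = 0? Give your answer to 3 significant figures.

175 mCi

t½ = ln 2 / λ = 0.69315 / 0.04847 ≈ 14.301 days.
Number of half-lives elapsed: n = 59.1/14.301 ≈ 4.1327.
A₀ = A × 2^n = 10 × 2^4.1327 = 10 × 17.542 ≈ 175.42 mCi.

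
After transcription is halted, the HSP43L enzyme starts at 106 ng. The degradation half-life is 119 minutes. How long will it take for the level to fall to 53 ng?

53/106 = 1/2, so 1 half-life has elapsed.
t = 1 × 119 = 119 minutes.

119 minutes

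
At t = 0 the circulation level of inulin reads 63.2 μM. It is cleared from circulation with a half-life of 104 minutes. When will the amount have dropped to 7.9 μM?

7.9/63.2 = 1/8, so 3 half-lives have elapsed.
t = 3 × 104 = 312 minutes.

312 minutes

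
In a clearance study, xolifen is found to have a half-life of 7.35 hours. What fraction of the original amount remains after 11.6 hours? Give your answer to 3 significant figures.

n = 11.6/7.35 ≈ 1.5782 half-lives.
Fraction remaining = (1/2)^1.5782 ≈ 0.33489.

0.335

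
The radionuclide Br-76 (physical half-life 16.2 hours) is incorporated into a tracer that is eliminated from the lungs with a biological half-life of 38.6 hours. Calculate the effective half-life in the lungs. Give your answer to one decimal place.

11.4 hours

1/t_eff = 1/t_phys + 1/t_biol = 1/16.2 + 1/38.6 = 0.087635 per hour.
t_eff = 16.2 × 38.6 / (16.2 + 38.6) ≈ 11.411 hours.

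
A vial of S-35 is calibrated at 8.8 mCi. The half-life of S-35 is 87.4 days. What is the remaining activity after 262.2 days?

Elapsed time is 3 half-lives (262.2/87.4).
Each half-life halves the amount: 8.8 × (1/2)^3 = 8.8/8 = 1.1 mCi.

1.1 mCi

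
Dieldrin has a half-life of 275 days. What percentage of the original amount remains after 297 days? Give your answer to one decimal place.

n = 297/275 ≈ 1.08 half-lives.
Fraction remaining = (1/2)^1.08 ≈ 0.47303, i.e. 47.303%.

47.3%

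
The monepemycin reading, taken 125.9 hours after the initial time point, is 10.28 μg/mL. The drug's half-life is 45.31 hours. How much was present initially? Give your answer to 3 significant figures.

Number of half-lives elapsed: n = 125.9/45.31 ≈ 2.7786.
A₀ = A × 2^n = 10.28 × 2^2.7786 = 10.28 × 6.862 ≈ 70.542 μg/mL.

70.5 μg/mL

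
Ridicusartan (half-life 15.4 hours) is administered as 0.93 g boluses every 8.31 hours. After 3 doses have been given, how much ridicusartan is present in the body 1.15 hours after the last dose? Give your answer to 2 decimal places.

The 3 doses were given 17.77, 9.46, 1.15 hours ago.
Total = 0.93·(1/2)^(17.77/15.4) + 0.93·(1/2)^(9.46/15.4) + 0.93·(1/2)^(1.15/15.4)
      = 0.41795 + 0.60753 + 0.88309 ≈ 1.9086 g.

1.91 g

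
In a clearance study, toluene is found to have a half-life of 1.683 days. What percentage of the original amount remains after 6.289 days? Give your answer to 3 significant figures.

7.50%

n = 6.289/1.683 ≈ 3.7368 half-lives.
Fraction remaining = (1/2)^3.7368 ≈ 0.07501, i.e. 7.501%.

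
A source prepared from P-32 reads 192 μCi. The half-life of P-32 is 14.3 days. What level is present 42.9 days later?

24 μCi

Elapsed time is 3 half-lives (42.9/14.3).
Each half-life halves the amount: 192 × (1/2)^3 = 192/8 = 24 μCi.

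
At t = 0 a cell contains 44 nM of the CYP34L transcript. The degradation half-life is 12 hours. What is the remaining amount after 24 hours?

Elapsed time is 2 half-lives (24/12).
Each half-life halves the amount: 44 × (1/2)^2 = 44/4 = 11 nM.

11 nM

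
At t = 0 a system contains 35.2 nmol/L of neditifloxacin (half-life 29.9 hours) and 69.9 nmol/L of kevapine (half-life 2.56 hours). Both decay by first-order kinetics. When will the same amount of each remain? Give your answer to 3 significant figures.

Set 35.2·(1/2)^(t/29.9) = 69.9·(1/2)^(t/2.56).
Taking log₂: log₂(35.2/69.9) = t·(1/29.9 − 1/2.56).
log₂(0.50358) = -0.98972; 1/29.9 − 1/2.56 = -0.35718.
t = -0.98972 / -0.35718 ≈ 2.7709 hours.

2.77 hours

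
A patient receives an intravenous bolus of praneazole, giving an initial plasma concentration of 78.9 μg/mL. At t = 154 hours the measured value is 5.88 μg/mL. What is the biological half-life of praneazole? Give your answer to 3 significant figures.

A/A₀ = 5.88/78.9 ≈ 0.074525.
n = log₂(13.418) ≈ 3.7461 half-lives elapsed in 154 hours.
t½ = 154/3.7461 ≈ 41.109 hours.

41.1 hours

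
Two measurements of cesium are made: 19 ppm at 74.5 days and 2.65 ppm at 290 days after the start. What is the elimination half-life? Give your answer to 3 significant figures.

75.8 days

Over Δt = 290 − 74.5 = 215.5 days, the level fell by a factor of 19/2.65 ≈ 7.1698.
n = log₂(7.1698) ≈ 2.8419 half-lives, so t½ = 215.5/2.8419 ≈ 75.829 days.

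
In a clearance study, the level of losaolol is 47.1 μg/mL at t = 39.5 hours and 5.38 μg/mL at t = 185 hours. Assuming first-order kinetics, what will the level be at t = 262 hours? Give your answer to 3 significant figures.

1.71 μg/mL

Over Δt = 185 − 39.5 = 145.5 hours, the level fell by a factor of 47.1/5.38 ≈ 8.7546.
n = log₂(8.7546) ≈ 3.13 half-lives, so t½ = 145.5/3.13 ≈ 46.485 hours.
From t = 185 to t = 262: 5.38 × (1/2)^((262−185)/46.485) ≈ 1.7066 μg/mL.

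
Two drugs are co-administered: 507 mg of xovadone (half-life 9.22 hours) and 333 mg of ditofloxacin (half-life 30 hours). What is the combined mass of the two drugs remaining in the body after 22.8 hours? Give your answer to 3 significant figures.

288 mg

xovadone: 507 × (1/2)^(22.8/9.22) = 507 × (1/2)^2.4729 ≈ 91.326 mg.
ditofloxacin: 333 × (1/2)^(22.8/30) = 333 × (1/2)^0.76 ≈ 196.64 mg.
Total = 91.326 + 196.64 ≈ 287.96 mg.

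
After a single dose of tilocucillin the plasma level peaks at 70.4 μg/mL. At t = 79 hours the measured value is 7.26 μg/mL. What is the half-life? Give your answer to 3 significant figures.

A/A₀ = 7.26/70.4 ≈ 0.10312.
n = log₂(9.697) ≈ 3.2775 half-lives elapsed in 79 hours.
t½ = 79/3.2775 ≈ 24.103 hours.

24.1 hours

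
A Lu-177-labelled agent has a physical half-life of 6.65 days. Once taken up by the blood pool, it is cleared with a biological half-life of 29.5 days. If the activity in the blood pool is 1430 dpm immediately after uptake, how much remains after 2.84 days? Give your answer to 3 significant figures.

995 dpm

1/t_eff = 1/t_phys + 1/t_biol = 1/6.65 + 1/29.5 = 0.18427 per day.
t_eff = 6.65 × 29.5 / (6.65 + 29.5) ≈ 5.4267 days.
Remaining = 1430 × (1/2)^(2.84/5.4267) = 1430 × (1/2)^0.52334 ≈ 994.94 dpm.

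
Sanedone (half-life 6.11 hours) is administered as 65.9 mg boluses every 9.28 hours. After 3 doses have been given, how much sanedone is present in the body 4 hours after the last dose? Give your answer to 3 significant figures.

The 3 doses were given 22.56, 13.28, 4 hours ago.
Total = 65.9·(1/2)^(22.56/6.11) + 65.9·(1/2)^(13.28/6.11) + 65.9·(1/2)^(4/6.11)
      = 5.0979 + 14.608 + 41.861 ≈ 61.567 mg.

61.6 mg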